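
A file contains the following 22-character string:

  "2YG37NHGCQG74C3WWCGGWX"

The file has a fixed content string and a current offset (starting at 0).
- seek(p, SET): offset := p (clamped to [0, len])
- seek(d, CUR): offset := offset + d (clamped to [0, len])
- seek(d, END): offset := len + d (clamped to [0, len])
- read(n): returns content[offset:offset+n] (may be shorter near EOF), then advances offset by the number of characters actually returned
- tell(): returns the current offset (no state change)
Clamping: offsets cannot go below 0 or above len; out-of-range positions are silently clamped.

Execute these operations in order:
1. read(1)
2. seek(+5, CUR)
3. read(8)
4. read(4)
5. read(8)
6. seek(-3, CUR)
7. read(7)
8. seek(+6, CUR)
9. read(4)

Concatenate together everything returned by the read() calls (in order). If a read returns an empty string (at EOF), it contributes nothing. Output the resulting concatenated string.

After 1 (read(1)): returned '2', offset=1
After 2 (seek(+5, CUR)): offset=6
After 3 (read(8)): returned 'HGCQG74C', offset=14
After 4 (read(4)): returned '3WWC', offset=18
After 5 (read(8)): returned 'GGWX', offset=22
After 6 (seek(-3, CUR)): offset=19
After 7 (read(7)): returned 'GWX', offset=22
After 8 (seek(+6, CUR)): offset=22
After 9 (read(4)): returned '', offset=22

Answer: 2HGCQG74C3WWCGGWXGWX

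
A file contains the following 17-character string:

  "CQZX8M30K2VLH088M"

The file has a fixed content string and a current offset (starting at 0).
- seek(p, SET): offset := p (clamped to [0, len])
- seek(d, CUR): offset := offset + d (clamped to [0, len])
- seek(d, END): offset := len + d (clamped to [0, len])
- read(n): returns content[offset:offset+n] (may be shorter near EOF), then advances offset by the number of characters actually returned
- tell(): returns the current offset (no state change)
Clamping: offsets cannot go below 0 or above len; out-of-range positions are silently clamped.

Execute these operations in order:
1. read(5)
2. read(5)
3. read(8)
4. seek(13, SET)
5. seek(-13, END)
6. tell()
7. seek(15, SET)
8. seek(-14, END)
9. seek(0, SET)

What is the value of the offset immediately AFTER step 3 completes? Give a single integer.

After 1 (read(5)): returned 'CQZX8', offset=5
After 2 (read(5)): returned 'M30K2', offset=10
After 3 (read(8)): returned 'VLH088M', offset=17

Answer: 17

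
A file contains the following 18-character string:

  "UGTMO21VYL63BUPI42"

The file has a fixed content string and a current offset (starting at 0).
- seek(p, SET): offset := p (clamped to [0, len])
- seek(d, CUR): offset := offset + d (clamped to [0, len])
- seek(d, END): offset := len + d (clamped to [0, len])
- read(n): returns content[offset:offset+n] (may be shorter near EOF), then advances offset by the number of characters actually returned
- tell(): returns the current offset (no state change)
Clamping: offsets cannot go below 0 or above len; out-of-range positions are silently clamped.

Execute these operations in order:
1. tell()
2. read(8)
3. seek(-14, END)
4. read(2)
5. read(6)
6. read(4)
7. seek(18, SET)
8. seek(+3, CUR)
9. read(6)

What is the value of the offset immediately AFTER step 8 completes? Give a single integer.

After 1 (tell()): offset=0
After 2 (read(8)): returned 'UGTMO21V', offset=8
After 3 (seek(-14, END)): offset=4
After 4 (read(2)): returned 'O2', offset=6
After 5 (read(6)): returned '1VYL63', offset=12
After 6 (read(4)): returned 'BUPI', offset=16
After 7 (seek(18, SET)): offset=18
After 8 (seek(+3, CUR)): offset=18

Answer: 18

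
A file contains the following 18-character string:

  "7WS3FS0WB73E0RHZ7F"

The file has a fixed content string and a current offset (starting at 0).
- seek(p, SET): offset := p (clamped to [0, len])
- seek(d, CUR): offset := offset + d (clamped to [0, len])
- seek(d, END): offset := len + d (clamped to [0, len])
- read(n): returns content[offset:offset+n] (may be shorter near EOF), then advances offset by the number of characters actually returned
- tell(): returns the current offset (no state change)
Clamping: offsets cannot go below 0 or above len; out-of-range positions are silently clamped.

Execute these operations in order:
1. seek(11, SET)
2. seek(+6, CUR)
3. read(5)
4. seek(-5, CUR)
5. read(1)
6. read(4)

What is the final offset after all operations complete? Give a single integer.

After 1 (seek(11, SET)): offset=11
After 2 (seek(+6, CUR)): offset=17
After 3 (read(5)): returned 'F', offset=18
After 4 (seek(-5, CUR)): offset=13
After 5 (read(1)): returned 'R', offset=14
After 6 (read(4)): returned 'HZ7F', offset=18

Answer: 18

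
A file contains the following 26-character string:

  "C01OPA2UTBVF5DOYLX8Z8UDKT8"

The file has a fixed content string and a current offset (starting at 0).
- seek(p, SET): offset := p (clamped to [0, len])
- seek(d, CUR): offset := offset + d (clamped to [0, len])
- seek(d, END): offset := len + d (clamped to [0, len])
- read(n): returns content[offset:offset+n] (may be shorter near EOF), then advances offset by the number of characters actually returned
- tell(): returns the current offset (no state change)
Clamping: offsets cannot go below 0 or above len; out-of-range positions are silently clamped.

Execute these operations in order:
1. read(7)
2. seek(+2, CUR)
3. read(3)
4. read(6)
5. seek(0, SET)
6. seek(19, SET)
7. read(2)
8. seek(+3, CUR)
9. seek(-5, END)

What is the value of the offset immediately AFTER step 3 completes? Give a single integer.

After 1 (read(7)): returned 'C01OPA2', offset=7
After 2 (seek(+2, CUR)): offset=9
After 3 (read(3)): returned 'BVF', offset=12

Answer: 12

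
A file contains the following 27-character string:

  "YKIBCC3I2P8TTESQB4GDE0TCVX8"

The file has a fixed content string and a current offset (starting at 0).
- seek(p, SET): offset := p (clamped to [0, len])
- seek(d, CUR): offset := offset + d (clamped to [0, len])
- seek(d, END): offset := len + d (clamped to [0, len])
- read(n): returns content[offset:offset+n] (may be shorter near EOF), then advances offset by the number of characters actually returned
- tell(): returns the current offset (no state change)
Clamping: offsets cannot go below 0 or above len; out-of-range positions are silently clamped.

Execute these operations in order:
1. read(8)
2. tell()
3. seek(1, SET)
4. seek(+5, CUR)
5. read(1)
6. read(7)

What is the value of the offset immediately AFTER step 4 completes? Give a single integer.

Answer: 6

Derivation:
After 1 (read(8)): returned 'YKIBCC3I', offset=8
After 2 (tell()): offset=8
After 3 (seek(1, SET)): offset=1
After 4 (seek(+5, CUR)): offset=6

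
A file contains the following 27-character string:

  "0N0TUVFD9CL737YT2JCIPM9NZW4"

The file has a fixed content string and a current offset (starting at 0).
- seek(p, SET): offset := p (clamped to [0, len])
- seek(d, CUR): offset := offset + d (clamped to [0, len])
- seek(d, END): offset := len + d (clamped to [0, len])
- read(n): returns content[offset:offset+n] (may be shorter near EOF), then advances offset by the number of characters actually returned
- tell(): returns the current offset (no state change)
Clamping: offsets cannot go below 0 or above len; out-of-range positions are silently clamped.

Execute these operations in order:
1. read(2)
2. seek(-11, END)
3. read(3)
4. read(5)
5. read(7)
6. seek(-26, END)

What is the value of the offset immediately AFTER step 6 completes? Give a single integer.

After 1 (read(2)): returned '0N', offset=2
After 2 (seek(-11, END)): offset=16
After 3 (read(3)): returned '2JC', offset=19
After 4 (read(5)): returned 'IPM9N', offset=24
After 5 (read(7)): returned 'ZW4', offset=27
After 6 (seek(-26, END)): offset=1

Answer: 1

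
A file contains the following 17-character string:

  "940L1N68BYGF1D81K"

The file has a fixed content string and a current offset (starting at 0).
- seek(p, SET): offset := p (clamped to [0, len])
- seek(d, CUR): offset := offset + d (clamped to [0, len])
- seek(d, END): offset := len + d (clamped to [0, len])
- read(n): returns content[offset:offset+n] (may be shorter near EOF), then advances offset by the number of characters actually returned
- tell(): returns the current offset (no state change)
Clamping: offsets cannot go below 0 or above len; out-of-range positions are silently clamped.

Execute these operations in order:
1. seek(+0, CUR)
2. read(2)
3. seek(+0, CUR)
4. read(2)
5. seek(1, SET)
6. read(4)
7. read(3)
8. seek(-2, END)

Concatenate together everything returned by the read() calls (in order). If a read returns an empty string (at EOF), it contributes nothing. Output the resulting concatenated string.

Answer: 940L40L1N68

Derivation:
After 1 (seek(+0, CUR)): offset=0
After 2 (read(2)): returned '94', offset=2
After 3 (seek(+0, CUR)): offset=2
After 4 (read(2)): returned '0L', offset=4
After 5 (seek(1, SET)): offset=1
After 6 (read(4)): returned '40L1', offset=5
After 7 (read(3)): returned 'N68', offset=8
After 8 (seek(-2, END)): offset=15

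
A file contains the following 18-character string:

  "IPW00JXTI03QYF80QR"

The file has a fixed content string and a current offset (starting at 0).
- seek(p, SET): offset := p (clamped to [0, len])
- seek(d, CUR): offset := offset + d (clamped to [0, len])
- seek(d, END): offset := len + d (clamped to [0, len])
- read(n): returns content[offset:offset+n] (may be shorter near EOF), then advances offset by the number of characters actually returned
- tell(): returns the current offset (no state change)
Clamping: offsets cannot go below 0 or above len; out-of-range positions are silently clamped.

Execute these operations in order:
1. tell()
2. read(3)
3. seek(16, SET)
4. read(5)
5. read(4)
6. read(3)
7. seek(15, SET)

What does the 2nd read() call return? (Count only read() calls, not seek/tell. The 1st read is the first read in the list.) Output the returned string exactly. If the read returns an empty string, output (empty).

After 1 (tell()): offset=0
After 2 (read(3)): returned 'IPW', offset=3
After 3 (seek(16, SET)): offset=16
After 4 (read(5)): returned 'QR', offset=18
After 5 (read(4)): returned '', offset=18
After 6 (read(3)): returned '', offset=18
After 7 (seek(15, SET)): offset=15

Answer: QR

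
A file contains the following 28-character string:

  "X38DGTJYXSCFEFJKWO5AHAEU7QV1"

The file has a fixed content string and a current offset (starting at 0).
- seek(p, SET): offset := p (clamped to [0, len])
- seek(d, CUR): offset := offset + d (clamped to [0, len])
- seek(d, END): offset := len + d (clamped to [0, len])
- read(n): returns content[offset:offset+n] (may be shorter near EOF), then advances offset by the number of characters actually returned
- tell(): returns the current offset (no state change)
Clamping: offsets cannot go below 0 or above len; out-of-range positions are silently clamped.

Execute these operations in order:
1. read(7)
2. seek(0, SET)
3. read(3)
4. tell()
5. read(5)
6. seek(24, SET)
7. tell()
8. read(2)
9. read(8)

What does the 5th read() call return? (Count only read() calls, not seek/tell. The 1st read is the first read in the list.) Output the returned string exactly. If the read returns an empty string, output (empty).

Answer: V1

Derivation:
After 1 (read(7)): returned 'X38DGTJ', offset=7
After 2 (seek(0, SET)): offset=0
After 3 (read(3)): returned 'X38', offset=3
After 4 (tell()): offset=3
After 5 (read(5)): returned 'DGTJY', offset=8
After 6 (seek(24, SET)): offset=24
After 7 (tell()): offset=24
After 8 (read(2)): returned '7Q', offset=26
After 9 (read(8)): returned 'V1', offset=28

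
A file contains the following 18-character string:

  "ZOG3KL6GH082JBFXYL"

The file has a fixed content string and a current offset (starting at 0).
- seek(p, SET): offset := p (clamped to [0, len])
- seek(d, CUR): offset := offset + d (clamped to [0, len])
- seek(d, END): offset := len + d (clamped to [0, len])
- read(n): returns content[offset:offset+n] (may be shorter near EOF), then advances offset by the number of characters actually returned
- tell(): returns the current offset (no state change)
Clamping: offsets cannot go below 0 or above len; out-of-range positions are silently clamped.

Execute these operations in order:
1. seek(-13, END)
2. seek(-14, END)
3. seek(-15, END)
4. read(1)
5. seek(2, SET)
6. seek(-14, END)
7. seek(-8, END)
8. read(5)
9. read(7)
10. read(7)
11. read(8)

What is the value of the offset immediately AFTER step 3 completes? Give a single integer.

After 1 (seek(-13, END)): offset=5
After 2 (seek(-14, END)): offset=4
After 3 (seek(-15, END)): offset=3

Answer: 3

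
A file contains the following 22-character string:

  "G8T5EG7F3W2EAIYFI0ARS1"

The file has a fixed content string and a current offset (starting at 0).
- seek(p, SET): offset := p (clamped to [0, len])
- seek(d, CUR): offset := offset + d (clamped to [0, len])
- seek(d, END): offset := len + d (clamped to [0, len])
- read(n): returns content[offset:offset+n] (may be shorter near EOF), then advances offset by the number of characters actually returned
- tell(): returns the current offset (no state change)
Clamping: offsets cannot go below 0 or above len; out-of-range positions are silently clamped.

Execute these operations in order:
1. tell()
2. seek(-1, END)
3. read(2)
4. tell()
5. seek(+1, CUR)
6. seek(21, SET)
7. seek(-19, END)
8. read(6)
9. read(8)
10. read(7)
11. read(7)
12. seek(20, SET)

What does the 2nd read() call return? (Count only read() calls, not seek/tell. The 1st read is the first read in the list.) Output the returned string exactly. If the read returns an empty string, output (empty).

Answer: 5EG7F3

Derivation:
After 1 (tell()): offset=0
After 2 (seek(-1, END)): offset=21
After 3 (read(2)): returned '1', offset=22
After 4 (tell()): offset=22
After 5 (seek(+1, CUR)): offset=22
After 6 (seek(21, SET)): offset=21
After 7 (seek(-19, END)): offset=3
After 8 (read(6)): returned '5EG7F3', offset=9
After 9 (read(8)): returned 'W2EAIYFI', offset=17
After 10 (read(7)): returned '0ARS1', offset=22
After 11 (read(7)): returned '', offset=22
After 12 (seek(20, SET)): offset=20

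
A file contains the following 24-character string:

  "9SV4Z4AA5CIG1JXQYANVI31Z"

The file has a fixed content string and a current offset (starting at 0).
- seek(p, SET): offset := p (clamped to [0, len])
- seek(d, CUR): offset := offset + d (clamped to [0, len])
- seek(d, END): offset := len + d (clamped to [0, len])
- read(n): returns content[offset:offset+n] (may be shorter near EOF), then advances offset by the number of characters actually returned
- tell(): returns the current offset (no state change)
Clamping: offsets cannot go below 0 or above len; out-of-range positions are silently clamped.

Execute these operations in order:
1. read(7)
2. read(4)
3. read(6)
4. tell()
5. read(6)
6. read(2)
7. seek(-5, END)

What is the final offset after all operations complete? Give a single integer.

After 1 (read(7)): returned '9SV4Z4A', offset=7
After 2 (read(4)): returned 'A5CI', offset=11
After 3 (read(6)): returned 'G1JXQY', offset=17
After 4 (tell()): offset=17
After 5 (read(6)): returned 'ANVI31', offset=23
After 6 (read(2)): returned 'Z', offset=24
After 7 (seek(-5, END)): offset=19

Answer: 19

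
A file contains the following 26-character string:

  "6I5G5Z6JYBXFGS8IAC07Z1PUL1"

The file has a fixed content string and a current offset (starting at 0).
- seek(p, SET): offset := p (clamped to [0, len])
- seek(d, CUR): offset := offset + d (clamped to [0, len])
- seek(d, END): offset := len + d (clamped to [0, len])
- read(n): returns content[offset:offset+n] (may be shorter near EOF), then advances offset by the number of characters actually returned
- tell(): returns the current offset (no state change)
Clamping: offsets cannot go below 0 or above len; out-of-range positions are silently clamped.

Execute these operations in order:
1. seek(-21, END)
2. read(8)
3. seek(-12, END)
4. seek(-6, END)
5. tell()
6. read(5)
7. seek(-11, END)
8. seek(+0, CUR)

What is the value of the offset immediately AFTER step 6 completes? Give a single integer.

Answer: 25

Derivation:
After 1 (seek(-21, END)): offset=5
After 2 (read(8)): returned 'Z6JYBXFG', offset=13
After 3 (seek(-12, END)): offset=14
After 4 (seek(-6, END)): offset=20
After 5 (tell()): offset=20
After 6 (read(5)): returned 'Z1PUL', offset=25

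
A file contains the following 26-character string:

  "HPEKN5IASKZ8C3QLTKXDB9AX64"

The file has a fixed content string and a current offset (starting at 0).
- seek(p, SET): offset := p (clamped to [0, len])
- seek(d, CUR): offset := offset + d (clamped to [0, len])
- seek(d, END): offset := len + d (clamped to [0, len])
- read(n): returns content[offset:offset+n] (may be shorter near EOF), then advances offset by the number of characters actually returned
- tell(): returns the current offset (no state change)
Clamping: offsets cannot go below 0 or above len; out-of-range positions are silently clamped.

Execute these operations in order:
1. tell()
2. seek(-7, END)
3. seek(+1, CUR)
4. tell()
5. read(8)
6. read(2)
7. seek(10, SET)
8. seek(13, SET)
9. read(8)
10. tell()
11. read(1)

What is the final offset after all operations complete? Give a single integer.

Answer: 22

Derivation:
After 1 (tell()): offset=0
After 2 (seek(-7, END)): offset=19
After 3 (seek(+1, CUR)): offset=20
After 4 (tell()): offset=20
After 5 (read(8)): returned 'B9AX64', offset=26
After 6 (read(2)): returned '', offset=26
After 7 (seek(10, SET)): offset=10
After 8 (seek(13, SET)): offset=13
After 9 (read(8)): returned '3QLTKXDB', offset=21
After 10 (tell()): offset=21
After 11 (read(1)): returned '9', offset=22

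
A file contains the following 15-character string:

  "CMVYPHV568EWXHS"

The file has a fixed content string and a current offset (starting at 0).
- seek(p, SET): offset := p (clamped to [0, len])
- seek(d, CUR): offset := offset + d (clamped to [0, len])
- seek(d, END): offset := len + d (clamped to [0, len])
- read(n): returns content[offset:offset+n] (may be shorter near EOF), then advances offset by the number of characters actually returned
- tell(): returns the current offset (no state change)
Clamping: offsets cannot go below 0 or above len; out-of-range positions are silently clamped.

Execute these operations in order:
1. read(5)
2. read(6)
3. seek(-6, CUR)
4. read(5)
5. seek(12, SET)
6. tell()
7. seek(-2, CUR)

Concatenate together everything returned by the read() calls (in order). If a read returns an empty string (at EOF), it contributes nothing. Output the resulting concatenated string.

After 1 (read(5)): returned 'CMVYP', offset=5
After 2 (read(6)): returned 'HV568E', offset=11
After 3 (seek(-6, CUR)): offset=5
After 4 (read(5)): returned 'HV568', offset=10
After 5 (seek(12, SET)): offset=12
After 6 (tell()): offset=12
After 7 (seek(-2, CUR)): offset=10

Answer: CMVYPHV568EHV568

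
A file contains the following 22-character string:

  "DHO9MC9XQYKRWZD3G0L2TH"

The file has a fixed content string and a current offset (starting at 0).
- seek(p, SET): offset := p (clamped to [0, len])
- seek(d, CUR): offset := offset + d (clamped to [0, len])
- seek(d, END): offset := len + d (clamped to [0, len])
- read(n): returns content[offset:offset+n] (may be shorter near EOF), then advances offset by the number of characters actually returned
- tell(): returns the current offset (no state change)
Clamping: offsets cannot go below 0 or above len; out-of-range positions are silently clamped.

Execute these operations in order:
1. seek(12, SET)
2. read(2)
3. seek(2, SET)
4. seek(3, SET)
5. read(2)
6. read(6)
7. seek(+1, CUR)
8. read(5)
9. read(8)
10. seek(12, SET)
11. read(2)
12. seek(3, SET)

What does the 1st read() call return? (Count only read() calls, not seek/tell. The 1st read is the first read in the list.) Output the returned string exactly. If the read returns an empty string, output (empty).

After 1 (seek(12, SET)): offset=12
After 2 (read(2)): returned 'WZ', offset=14
After 3 (seek(2, SET)): offset=2
After 4 (seek(3, SET)): offset=3
After 5 (read(2)): returned '9M', offset=5
After 6 (read(6)): returned 'C9XQYK', offset=11
After 7 (seek(+1, CUR)): offset=12
After 8 (read(5)): returned 'WZD3G', offset=17
After 9 (read(8)): returned '0L2TH', offset=22
After 10 (seek(12, SET)): offset=12
After 11 (read(2)): returned 'WZ', offset=14
After 12 (seek(3, SET)): offset=3

Answer: WZ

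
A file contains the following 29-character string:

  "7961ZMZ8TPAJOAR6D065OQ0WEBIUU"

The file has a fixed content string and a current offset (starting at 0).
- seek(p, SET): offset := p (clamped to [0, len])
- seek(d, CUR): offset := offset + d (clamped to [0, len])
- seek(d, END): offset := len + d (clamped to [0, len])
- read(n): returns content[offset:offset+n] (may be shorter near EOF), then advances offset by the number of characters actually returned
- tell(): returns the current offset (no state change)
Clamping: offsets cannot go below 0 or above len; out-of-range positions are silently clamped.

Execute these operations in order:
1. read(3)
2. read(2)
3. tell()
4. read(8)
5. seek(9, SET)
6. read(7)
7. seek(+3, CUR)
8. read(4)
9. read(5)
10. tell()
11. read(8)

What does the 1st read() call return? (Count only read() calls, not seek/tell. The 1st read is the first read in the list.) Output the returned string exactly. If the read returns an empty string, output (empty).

After 1 (read(3)): returned '796', offset=3
After 2 (read(2)): returned '1Z', offset=5
After 3 (tell()): offset=5
After 4 (read(8)): returned 'MZ8TPAJO', offset=13
After 5 (seek(9, SET)): offset=9
After 6 (read(7)): returned 'PAJOAR6', offset=16
After 7 (seek(+3, CUR)): offset=19
After 8 (read(4)): returned '5OQ0', offset=23
After 9 (read(5)): returned 'WEBIU', offset=28
After 10 (tell()): offset=28
After 11 (read(8)): returned 'U', offset=29

Answer: 796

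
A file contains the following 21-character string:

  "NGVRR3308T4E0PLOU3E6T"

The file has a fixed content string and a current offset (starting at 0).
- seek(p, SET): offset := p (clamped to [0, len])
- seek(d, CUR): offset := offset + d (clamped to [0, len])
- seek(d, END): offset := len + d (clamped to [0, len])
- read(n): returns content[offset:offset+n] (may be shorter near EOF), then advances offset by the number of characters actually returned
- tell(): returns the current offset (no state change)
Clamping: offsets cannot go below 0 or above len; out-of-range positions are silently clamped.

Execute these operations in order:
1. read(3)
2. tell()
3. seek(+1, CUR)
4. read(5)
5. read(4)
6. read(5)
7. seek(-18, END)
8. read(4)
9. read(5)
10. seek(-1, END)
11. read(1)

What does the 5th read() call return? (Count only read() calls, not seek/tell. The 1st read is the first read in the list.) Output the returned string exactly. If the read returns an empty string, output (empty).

After 1 (read(3)): returned 'NGV', offset=3
After 2 (tell()): offset=3
After 3 (seek(+1, CUR)): offset=4
After 4 (read(5)): returned 'R3308', offset=9
After 5 (read(4)): returned 'T4E0', offset=13
After 6 (read(5)): returned 'PLOU3', offset=18
After 7 (seek(-18, END)): offset=3
After 8 (read(4)): returned 'RR33', offset=7
After 9 (read(5)): returned '08T4E', offset=12
After 10 (seek(-1, END)): offset=20
After 11 (read(1)): returned 'T', offset=21

Answer: RR33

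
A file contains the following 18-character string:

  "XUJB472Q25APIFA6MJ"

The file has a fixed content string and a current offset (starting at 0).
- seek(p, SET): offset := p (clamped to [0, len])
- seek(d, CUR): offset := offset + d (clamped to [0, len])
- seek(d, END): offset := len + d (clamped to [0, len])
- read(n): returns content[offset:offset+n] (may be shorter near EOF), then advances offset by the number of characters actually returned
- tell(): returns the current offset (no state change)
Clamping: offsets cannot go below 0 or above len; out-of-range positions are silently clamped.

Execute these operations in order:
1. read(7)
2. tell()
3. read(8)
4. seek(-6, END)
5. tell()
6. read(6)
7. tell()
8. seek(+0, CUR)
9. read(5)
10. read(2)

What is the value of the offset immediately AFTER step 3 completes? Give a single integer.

Answer: 15

Derivation:
After 1 (read(7)): returned 'XUJB472', offset=7
After 2 (tell()): offset=7
After 3 (read(8)): returned 'Q25APIFA', offset=15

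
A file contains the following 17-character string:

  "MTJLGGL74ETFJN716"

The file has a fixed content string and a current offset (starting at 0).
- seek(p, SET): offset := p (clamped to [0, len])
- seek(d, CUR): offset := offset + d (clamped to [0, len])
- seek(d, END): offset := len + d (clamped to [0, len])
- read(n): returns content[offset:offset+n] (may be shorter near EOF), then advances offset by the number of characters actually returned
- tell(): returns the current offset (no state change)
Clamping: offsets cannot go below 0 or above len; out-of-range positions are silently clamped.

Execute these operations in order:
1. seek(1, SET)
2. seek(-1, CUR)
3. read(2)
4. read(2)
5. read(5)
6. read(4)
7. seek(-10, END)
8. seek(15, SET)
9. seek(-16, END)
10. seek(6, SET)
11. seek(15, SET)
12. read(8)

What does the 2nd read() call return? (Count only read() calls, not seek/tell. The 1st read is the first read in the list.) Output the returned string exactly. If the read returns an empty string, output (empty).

After 1 (seek(1, SET)): offset=1
After 2 (seek(-1, CUR)): offset=0
After 3 (read(2)): returned 'MT', offset=2
After 4 (read(2)): returned 'JL', offset=4
After 5 (read(5)): returned 'GGL74', offset=9
After 6 (read(4)): returned 'ETFJ', offset=13
After 7 (seek(-10, END)): offset=7
After 8 (seek(15, SET)): offset=15
After 9 (seek(-16, END)): offset=1
After 10 (seek(6, SET)): offset=6
After 11 (seek(15, SET)): offset=15
After 12 (read(8)): returned '16', offset=17

Answer: JL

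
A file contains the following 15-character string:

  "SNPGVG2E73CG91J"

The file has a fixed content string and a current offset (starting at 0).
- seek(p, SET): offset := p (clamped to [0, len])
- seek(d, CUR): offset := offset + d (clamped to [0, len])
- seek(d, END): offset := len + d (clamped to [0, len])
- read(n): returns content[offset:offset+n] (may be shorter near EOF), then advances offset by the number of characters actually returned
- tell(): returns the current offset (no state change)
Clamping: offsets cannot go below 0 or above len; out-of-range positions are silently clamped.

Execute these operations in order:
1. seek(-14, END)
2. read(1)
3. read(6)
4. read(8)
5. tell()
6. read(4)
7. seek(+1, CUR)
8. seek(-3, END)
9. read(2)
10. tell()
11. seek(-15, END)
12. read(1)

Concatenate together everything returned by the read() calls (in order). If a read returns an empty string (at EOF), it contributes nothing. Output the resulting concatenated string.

Answer: NPGVG2E73CG91J91S

Derivation:
After 1 (seek(-14, END)): offset=1
After 2 (read(1)): returned 'N', offset=2
After 3 (read(6)): returned 'PGVG2E', offset=8
After 4 (read(8)): returned '73CG91J', offset=15
After 5 (tell()): offset=15
After 6 (read(4)): returned '', offset=15
After 7 (seek(+1, CUR)): offset=15
After 8 (seek(-3, END)): offset=12
After 9 (read(2)): returned '91', offset=14
After 10 (tell()): offset=14
After 11 (seek(-15, END)): offset=0
After 12 (read(1)): returned 'S', offset=1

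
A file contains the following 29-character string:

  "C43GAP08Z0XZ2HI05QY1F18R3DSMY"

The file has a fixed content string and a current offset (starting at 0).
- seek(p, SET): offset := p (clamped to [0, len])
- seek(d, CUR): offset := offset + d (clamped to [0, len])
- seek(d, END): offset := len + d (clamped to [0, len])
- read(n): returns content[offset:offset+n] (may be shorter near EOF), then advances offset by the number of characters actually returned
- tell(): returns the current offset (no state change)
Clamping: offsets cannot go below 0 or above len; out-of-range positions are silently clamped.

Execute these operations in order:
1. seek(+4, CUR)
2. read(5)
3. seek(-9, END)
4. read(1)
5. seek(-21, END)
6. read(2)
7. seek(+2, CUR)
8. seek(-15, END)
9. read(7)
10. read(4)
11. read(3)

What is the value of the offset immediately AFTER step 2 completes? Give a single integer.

After 1 (seek(+4, CUR)): offset=4
After 2 (read(5)): returned 'AP08Z', offset=9

Answer: 9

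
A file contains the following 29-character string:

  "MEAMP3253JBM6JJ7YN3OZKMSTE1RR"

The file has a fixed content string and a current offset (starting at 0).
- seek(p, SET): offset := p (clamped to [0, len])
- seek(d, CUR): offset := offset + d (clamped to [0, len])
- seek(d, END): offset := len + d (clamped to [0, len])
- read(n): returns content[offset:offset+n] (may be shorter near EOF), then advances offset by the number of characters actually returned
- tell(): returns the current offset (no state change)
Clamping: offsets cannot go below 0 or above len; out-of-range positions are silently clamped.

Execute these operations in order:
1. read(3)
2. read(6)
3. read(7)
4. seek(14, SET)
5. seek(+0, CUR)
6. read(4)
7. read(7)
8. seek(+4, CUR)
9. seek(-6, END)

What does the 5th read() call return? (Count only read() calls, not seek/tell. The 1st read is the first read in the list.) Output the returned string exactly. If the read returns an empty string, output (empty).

After 1 (read(3)): returned 'MEA', offset=3
After 2 (read(6)): returned 'MP3253', offset=9
After 3 (read(7)): returned 'JBM6JJ7', offset=16
After 4 (seek(14, SET)): offset=14
After 5 (seek(+0, CUR)): offset=14
After 6 (read(4)): returned 'J7YN', offset=18
After 7 (read(7)): returned '3OZKMST', offset=25
After 8 (seek(+4, CUR)): offset=29
After 9 (seek(-6, END)): offset=23

Answer: 3OZKMST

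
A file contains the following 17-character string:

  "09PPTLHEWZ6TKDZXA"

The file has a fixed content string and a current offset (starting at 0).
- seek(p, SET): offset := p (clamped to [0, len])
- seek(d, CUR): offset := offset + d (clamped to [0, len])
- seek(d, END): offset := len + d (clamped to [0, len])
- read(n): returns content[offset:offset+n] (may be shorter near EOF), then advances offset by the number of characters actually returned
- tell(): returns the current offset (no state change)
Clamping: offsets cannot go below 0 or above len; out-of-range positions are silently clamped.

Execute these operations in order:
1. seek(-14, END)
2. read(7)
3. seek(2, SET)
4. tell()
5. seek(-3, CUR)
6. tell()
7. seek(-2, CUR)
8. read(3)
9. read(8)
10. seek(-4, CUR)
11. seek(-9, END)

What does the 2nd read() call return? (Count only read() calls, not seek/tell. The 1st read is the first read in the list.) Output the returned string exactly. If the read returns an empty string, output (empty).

Answer: 09P

Derivation:
After 1 (seek(-14, END)): offset=3
After 2 (read(7)): returned 'PTLHEWZ', offset=10
After 3 (seek(2, SET)): offset=2
After 4 (tell()): offset=2
After 5 (seek(-3, CUR)): offset=0
After 6 (tell()): offset=0
After 7 (seek(-2, CUR)): offset=0
After 8 (read(3)): returned '09P', offset=3
After 9 (read(8)): returned 'PTLHEWZ6', offset=11
After 10 (seek(-4, CUR)): offset=7
After 11 (seek(-9, END)): offset=8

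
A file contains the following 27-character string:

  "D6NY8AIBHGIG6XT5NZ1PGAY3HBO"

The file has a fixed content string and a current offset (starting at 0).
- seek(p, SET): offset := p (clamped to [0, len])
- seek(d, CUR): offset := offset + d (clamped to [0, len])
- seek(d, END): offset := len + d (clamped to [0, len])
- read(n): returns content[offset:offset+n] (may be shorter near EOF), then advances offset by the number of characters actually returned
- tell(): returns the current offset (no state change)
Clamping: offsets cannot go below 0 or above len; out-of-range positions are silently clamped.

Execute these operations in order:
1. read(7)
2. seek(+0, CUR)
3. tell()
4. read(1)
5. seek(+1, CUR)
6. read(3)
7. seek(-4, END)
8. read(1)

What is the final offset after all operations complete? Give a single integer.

After 1 (read(7)): returned 'D6NY8AI', offset=7
After 2 (seek(+0, CUR)): offset=7
After 3 (tell()): offset=7
After 4 (read(1)): returned 'B', offset=8
After 5 (seek(+1, CUR)): offset=9
After 6 (read(3)): returned 'GIG', offset=12
After 7 (seek(-4, END)): offset=23
After 8 (read(1)): returned '3', offset=24

Answer: 24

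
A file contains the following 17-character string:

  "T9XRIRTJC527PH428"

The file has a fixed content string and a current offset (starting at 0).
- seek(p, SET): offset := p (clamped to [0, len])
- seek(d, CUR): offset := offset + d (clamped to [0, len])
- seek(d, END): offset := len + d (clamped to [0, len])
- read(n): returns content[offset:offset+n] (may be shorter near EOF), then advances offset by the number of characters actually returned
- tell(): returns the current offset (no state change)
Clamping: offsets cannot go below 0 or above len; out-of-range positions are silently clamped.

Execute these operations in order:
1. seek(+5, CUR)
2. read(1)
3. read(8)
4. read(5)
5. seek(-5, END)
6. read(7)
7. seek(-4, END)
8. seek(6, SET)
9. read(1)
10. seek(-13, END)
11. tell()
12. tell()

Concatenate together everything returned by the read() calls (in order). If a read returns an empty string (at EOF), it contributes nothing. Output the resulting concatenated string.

Answer: RTJC527PH428PH428T

Derivation:
After 1 (seek(+5, CUR)): offset=5
After 2 (read(1)): returned 'R', offset=6
After 3 (read(8)): returned 'TJC527PH', offset=14
After 4 (read(5)): returned '428', offset=17
After 5 (seek(-5, END)): offset=12
After 6 (read(7)): returned 'PH428', offset=17
After 7 (seek(-4, END)): offset=13
After 8 (seek(6, SET)): offset=6
After 9 (read(1)): returned 'T', offset=7
After 10 (seek(-13, END)): offset=4
After 11 (tell()): offset=4
After 12 (tell()): offset=4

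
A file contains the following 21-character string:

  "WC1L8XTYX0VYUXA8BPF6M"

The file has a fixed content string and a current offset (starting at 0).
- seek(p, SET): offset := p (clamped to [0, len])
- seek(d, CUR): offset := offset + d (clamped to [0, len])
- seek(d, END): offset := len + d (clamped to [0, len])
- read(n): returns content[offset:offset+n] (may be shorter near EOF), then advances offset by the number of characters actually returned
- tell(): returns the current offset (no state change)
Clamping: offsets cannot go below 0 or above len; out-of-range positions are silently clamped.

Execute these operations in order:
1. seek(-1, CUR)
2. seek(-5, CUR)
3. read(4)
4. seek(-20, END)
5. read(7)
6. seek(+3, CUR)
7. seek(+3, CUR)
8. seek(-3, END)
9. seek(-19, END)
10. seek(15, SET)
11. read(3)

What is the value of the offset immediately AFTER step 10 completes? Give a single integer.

After 1 (seek(-1, CUR)): offset=0
After 2 (seek(-5, CUR)): offset=0
After 3 (read(4)): returned 'WC1L', offset=4
After 4 (seek(-20, END)): offset=1
After 5 (read(7)): returned 'C1L8XTY', offset=8
After 6 (seek(+3, CUR)): offset=11
After 7 (seek(+3, CUR)): offset=14
After 8 (seek(-3, END)): offset=18
After 9 (seek(-19, END)): offset=2
After 10 (seek(15, SET)): offset=15

Answer: 15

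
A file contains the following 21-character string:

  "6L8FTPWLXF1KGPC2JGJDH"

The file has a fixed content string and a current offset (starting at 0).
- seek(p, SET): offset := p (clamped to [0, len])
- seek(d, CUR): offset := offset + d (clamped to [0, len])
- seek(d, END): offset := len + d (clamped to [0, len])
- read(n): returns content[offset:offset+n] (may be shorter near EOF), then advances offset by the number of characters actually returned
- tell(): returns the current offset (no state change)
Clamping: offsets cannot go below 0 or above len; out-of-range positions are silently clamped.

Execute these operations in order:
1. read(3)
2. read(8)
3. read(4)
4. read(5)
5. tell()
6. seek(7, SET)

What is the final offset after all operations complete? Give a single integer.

Answer: 7

Derivation:
After 1 (read(3)): returned '6L8', offset=3
After 2 (read(8)): returned 'FTPWLXF1', offset=11
After 3 (read(4)): returned 'KGPC', offset=15
After 4 (read(5)): returned '2JGJD', offset=20
After 5 (tell()): offset=20
After 6 (seek(7, SET)): offset=7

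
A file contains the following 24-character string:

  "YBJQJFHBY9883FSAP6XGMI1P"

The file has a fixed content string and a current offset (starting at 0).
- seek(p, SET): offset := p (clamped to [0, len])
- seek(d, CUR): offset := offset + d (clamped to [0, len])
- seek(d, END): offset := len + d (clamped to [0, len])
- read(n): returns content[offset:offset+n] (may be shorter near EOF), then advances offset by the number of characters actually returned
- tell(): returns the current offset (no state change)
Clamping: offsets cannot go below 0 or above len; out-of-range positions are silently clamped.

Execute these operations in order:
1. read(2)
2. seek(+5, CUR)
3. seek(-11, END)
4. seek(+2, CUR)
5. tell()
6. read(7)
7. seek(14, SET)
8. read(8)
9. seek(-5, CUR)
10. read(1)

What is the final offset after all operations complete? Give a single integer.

After 1 (read(2)): returned 'YB', offset=2
After 2 (seek(+5, CUR)): offset=7
After 3 (seek(-11, END)): offset=13
After 4 (seek(+2, CUR)): offset=15
After 5 (tell()): offset=15
After 6 (read(7)): returned 'AP6XGMI', offset=22
After 7 (seek(14, SET)): offset=14
After 8 (read(8)): returned 'SAP6XGMI', offset=22
After 9 (seek(-5, CUR)): offset=17
After 10 (read(1)): returned '6', offset=18

Answer: 18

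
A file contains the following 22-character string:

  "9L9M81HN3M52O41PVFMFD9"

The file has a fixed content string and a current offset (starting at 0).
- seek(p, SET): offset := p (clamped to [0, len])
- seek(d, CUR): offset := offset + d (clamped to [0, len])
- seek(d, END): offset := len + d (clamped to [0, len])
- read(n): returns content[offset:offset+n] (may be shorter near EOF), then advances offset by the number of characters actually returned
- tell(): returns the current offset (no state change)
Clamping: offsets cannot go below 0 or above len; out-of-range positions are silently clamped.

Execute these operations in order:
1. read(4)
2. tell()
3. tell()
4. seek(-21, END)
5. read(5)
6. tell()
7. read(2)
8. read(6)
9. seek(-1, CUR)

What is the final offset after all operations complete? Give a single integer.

After 1 (read(4)): returned '9L9M', offset=4
After 2 (tell()): offset=4
After 3 (tell()): offset=4
After 4 (seek(-21, END)): offset=1
After 5 (read(5)): returned 'L9M81', offset=6
After 6 (tell()): offset=6
After 7 (read(2)): returned 'HN', offset=8
After 8 (read(6)): returned '3M52O4', offset=14
After 9 (seek(-1, CUR)): offset=13

Answer: 13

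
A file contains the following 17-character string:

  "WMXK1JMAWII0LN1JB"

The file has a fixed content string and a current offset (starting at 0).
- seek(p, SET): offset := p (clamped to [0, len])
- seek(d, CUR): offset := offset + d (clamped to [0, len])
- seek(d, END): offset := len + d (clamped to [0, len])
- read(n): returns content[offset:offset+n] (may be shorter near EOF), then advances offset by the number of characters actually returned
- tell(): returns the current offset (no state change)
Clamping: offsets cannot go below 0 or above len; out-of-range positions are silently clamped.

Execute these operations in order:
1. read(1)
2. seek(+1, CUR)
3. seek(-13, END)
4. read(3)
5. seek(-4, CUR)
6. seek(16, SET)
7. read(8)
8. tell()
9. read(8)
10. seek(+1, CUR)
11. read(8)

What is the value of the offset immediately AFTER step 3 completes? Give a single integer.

Answer: 4

Derivation:
After 1 (read(1)): returned 'W', offset=1
After 2 (seek(+1, CUR)): offset=2
After 3 (seek(-13, END)): offset=4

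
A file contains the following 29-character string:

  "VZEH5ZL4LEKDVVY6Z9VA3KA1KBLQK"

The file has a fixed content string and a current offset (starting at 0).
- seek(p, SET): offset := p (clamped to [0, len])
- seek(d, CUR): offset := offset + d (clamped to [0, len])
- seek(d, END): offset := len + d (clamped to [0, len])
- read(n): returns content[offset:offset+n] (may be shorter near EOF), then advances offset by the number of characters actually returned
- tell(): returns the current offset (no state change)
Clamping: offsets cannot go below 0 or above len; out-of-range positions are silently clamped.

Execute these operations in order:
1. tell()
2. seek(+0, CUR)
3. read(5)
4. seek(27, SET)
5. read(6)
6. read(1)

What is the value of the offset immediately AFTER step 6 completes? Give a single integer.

After 1 (tell()): offset=0
After 2 (seek(+0, CUR)): offset=0
After 3 (read(5)): returned 'VZEH5', offset=5
After 4 (seek(27, SET)): offset=27
After 5 (read(6)): returned 'QK', offset=29
After 6 (read(1)): returned '', offset=29

Answer: 29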